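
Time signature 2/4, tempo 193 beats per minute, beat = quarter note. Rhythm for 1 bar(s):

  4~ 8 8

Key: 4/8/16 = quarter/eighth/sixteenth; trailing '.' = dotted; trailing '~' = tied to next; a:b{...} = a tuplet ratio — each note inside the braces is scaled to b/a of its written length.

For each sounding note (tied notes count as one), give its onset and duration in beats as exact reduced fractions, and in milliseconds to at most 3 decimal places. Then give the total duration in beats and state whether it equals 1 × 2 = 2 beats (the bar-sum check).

1) 0.0ms=0b +466.321ms=3/2b
2) 466.321ms=3/2b +155.44ms=1/2b
Σ=2b of 2 (193bpm 2/4) — PASS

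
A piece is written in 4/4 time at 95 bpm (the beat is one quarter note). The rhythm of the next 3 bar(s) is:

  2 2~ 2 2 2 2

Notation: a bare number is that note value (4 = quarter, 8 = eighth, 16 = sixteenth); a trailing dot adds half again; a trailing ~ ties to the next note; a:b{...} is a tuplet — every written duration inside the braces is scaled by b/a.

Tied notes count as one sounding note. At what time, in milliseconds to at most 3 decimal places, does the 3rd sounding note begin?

note 3 onset = 6b = 3789.474ms

1. 0.0ms @ 0 + 1263.158ms (2)
2. 1263.158ms @ 2 + 2526.316ms (4)
3. 3789.474ms @ 6 + 1263.158ms (2)
4. 5052.632ms @ 8 + 1263.158ms (2)
5. 6315.789ms @ 10 + 1263.158ms (2)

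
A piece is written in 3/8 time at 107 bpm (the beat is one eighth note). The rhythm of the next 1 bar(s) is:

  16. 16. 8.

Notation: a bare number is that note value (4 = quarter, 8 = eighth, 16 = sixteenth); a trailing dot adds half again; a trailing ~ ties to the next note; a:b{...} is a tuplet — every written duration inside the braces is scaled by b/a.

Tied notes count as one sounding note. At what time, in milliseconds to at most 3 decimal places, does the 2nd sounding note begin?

1. 0.0ms @ 0 + 420.561ms (3/4)
2. 420.561ms @ 3/4 + 420.561ms (3/4)
3. 841.121ms @ 3/2 + 841.121ms (3/2)

note 2 onset = 3/4b = 420.561ms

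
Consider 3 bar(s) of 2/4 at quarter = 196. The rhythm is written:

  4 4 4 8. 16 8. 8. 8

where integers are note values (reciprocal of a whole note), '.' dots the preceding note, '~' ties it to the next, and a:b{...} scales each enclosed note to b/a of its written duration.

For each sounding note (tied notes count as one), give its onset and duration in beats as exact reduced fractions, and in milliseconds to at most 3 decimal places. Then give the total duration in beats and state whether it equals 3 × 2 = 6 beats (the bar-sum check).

1) 0.0ms=0b +306.122ms=1b
2) 306.122ms=1b +306.122ms=1b
3) 612.245ms=2b +306.122ms=1b
4) 918.367ms=3b +229.592ms=3/4b
5) 1147.959ms=15/4b +76.531ms=1/4b
6) 1224.49ms=4b +229.592ms=3/4b
7) 1454.082ms=19/4b +229.592ms=3/4b
8) 1683.673ms=11/2b +153.061ms=1/2b
Σ=6b of 6 (196bpm 2/4) — PASS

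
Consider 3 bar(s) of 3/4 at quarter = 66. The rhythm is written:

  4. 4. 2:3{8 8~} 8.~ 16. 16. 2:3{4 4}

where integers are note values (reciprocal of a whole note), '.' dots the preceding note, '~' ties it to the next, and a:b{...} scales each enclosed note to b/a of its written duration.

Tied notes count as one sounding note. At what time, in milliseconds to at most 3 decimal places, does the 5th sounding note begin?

1. 0.0ms @ 0 + 1363.636ms (3/2)
2. 1363.636ms @ 3/2 + 1363.636ms (3/2)
3. 2727.273ms @ 3 + 681.818ms (3/4)
4. 3409.091ms @ 15/4 + 1704.545ms (15/8)
5. 5113.636ms @ 45/8 + 340.909ms (3/8)
6. 5454.545ms @ 6 + 1363.636ms (3/2)
7. 6818.182ms @ 15/2 + 1363.636ms (3/2)

note 5 onset = 45/8b = 5113.636ms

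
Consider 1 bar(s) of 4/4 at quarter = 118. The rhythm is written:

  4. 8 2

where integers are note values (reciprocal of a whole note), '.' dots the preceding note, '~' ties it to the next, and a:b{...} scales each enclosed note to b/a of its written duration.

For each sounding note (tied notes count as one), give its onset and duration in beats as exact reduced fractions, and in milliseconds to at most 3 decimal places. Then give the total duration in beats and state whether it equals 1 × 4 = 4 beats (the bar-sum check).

1) 0.0ms=0b +762.712ms=3/2b
2) 762.712ms=3/2b +254.237ms=1/2b
3) 1016.949ms=2b +1016.949ms=2b
Σ=4b of 4 (118bpm 4/4) — PASS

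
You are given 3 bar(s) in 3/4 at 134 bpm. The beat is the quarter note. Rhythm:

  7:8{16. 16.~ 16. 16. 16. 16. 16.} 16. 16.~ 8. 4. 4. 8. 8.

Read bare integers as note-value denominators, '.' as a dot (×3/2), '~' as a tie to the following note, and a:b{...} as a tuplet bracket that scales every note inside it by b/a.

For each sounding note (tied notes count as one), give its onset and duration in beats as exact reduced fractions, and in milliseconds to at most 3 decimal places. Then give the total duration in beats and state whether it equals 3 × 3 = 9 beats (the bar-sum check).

1) 0.0ms=0b +191.898ms=3/7b
2) 191.898ms=3/7b +383.795ms=6/7b
3) 575.693ms=9/7b +191.898ms=3/7b
4) 767.591ms=12/7b +191.898ms=3/7b
5) 959.488ms=15/7b +191.898ms=3/7b
6) 1151.386ms=18/7b +191.898ms=3/7b
7) 1343.284ms=3b +167.91ms=3/8b
8) 1511.194ms=27/8b +503.731ms=9/8b
9) 2014.925ms=9/2b +671.642ms=3/2b
10) 2686.567ms=6b +671.642ms=3/2b
11) 3358.209ms=15/2b +335.821ms=3/4b
12) 3694.03ms=33/4b +335.821ms=3/4b
Σ=9b of 9 (134bpm 3/4) — PASS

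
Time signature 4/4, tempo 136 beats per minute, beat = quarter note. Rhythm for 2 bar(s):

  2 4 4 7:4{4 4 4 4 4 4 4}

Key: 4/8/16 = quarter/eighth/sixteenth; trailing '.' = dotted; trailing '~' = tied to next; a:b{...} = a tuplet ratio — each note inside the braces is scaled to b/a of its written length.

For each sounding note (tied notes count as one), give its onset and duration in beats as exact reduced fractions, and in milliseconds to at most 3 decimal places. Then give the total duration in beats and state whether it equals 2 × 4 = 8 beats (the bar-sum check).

1) 0.0ms=0b +882.353ms=2b
2) 882.353ms=2b +441.176ms=1b
3) 1323.529ms=3b +441.176ms=1b
4) 1764.706ms=4b +252.101ms=4/7b
5) 2016.807ms=32/7b +252.101ms=4/7b
6) 2268.908ms=36/7b +252.101ms=4/7b
7) 2521.008ms=40/7b +252.101ms=4/7b
8) 2773.109ms=44/7b +252.101ms=4/7b
9) 3025.21ms=48/7b +252.101ms=4/7b
10) 3277.311ms=52/7b +252.101ms=4/7b
Σ=8b of 8 (136bpm 4/4) — PASS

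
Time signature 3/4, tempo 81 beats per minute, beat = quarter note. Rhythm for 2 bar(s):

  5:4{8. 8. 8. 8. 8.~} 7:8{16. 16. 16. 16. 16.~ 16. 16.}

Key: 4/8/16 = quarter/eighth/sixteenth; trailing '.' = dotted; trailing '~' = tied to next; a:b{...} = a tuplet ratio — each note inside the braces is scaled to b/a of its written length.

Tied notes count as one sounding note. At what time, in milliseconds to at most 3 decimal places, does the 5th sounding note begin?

note 5 onset = 12/5b = 1777.778ms

1. 0.0ms @ 0 + 444.444ms (3/5)
2. 444.444ms @ 3/5 + 444.444ms (3/5)
3. 888.889ms @ 6/5 + 444.444ms (3/5)
4. 1333.333ms @ 9/5 + 444.444ms (3/5)
5. 1777.778ms @ 12/5 + 761.905ms (36/35)
6. 2539.683ms @ 24/7 + 317.46ms (3/7)
7. 2857.143ms @ 27/7 + 317.46ms (3/7)
8. 3174.603ms @ 30/7 + 317.46ms (3/7)
9. 3492.063ms @ 33/7 + 634.921ms (6/7)
10. 4126.984ms @ 39/7 + 317.46ms (3/7)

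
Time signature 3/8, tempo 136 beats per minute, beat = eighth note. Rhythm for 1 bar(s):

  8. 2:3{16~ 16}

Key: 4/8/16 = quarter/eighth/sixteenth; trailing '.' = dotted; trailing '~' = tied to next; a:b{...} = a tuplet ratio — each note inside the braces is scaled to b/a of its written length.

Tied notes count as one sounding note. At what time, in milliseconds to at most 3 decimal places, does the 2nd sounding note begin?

note 2 onset = 3/2b = 661.765ms

1. 0.0ms @ 0 + 661.765ms (3/2)
2. 661.765ms @ 3/2 + 661.765ms (3/2)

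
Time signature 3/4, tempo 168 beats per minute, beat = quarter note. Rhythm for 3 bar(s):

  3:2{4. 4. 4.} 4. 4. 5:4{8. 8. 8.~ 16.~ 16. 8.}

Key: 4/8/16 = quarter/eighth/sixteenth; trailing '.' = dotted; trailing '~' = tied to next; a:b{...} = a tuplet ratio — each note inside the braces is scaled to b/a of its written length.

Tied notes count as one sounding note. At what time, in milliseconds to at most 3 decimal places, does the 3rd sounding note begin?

1. 0.0ms @ 0 + 357.143ms (1)
2. 357.143ms @ 1 + 357.143ms (1)
3. 714.286ms @ 2 + 357.143ms (1)
4. 1071.429ms @ 3 + 535.714ms (3/2)
5. 1607.143ms @ 9/2 + 535.714ms (3/2)
6. 2142.857ms @ 6 + 214.286ms (3/5)
7. 2357.143ms @ 33/5 + 214.286ms (3/5)
8. 2571.429ms @ 36/5 + 428.571ms (6/5)
9. 3000.0ms @ 42/5 + 214.286ms (3/5)

note 3 onset = 2b = 714.286ms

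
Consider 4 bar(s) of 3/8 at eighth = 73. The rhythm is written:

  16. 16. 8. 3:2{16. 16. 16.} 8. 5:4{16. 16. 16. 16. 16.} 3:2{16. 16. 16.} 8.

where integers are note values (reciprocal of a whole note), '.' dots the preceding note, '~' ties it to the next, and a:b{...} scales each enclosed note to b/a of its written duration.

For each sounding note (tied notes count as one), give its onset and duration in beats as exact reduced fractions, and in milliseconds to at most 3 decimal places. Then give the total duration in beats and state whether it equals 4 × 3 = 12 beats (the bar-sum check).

1) 0.0ms=0b +616.438ms=3/4b
2) 616.438ms=3/4b +616.438ms=3/4b
3) 1232.877ms=3/2b +1232.877ms=3/2b
4) 2465.753ms=3b +410.959ms=1/2b
5) 2876.712ms=7/2b +410.959ms=1/2b
6) 3287.671ms=4b +410.959ms=1/2b
7) 3698.63ms=9/2b +1232.877ms=3/2b
8) 4931.507ms=6b +493.151ms=3/5b
9) 5424.658ms=33/5b +493.151ms=3/5b
10) 5917.808ms=36/5b +493.151ms=3/5b
11) 6410.959ms=39/5b +493.151ms=3/5b
12) 6904.11ms=42/5b +493.151ms=3/5b
13) 7397.26ms=9b +410.959ms=1/2b
14) 7808.219ms=19/2b +410.959ms=1/2b
15) 8219.178ms=10b +410.959ms=1/2b
16) 8630.137ms=21/2b +1232.877ms=3/2b
Σ=12b of 12 (73bpm 3/8) — PASS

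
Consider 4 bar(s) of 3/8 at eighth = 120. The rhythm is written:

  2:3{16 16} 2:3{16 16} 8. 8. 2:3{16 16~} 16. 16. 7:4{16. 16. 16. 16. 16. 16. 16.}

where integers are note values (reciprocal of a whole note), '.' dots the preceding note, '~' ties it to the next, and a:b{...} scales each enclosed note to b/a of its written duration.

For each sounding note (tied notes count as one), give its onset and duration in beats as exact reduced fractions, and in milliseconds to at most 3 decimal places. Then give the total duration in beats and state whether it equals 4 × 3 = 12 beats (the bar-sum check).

1) 0.0ms=0b +375.0ms=3/4b
2) 375.0ms=3/4b +375.0ms=3/4b
3) 750.0ms=3/2b +375.0ms=3/4b
4) 1125.0ms=9/4b +375.0ms=3/4b
5) 1500.0ms=3b +750.0ms=3/2b
6) 2250.0ms=9/2b +750.0ms=3/2b
7) 3000.0ms=6b +375.0ms=3/4b
8) 3375.0ms=27/4b +750.0ms=3/2b
9) 4125.0ms=33/4b +375.0ms=3/4b
10) 4500.0ms=9b +214.286ms=3/7b
11) 4714.286ms=66/7b +214.286ms=3/7b
12) 4928.571ms=69/7b +214.286ms=3/7b
13) 5142.857ms=72/7b +214.286ms=3/7b
14) 5357.143ms=75/7b +214.286ms=3/7b
15) 5571.429ms=78/7b +214.286ms=3/7b
16) 5785.714ms=81/7b +214.286ms=3/7b
Σ=12b of 12 (120bpm 3/8) — PASS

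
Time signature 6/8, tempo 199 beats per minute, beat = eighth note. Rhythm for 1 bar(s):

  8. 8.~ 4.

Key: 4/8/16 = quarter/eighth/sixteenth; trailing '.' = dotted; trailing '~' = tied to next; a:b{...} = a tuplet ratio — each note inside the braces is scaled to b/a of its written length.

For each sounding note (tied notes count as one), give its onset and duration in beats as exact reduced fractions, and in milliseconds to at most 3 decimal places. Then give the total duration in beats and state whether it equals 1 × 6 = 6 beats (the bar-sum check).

1) 0.0ms=0b +452.261ms=3/2b
2) 452.261ms=3/2b +1356.784ms=9/2b
Σ=6b of 6 (199bpm 6/8) — PASS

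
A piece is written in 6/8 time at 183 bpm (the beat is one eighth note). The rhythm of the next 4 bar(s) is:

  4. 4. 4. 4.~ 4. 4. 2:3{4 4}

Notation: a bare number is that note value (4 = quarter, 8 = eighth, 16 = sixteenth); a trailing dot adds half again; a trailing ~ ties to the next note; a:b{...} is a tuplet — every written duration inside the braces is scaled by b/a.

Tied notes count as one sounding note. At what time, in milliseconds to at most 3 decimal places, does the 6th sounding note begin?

note 6 onset = 18b = 5901.639ms

1. 0.0ms @ 0 + 983.607ms (3)
2. 983.607ms @ 3 + 983.607ms (3)
3. 1967.213ms @ 6 + 983.607ms (3)
4. 2950.82ms @ 9 + 1967.213ms (6)
5. 4918.033ms @ 15 + 983.607ms (3)
6. 5901.639ms @ 18 + 983.607ms (3)
7. 6885.246ms @ 21 + 983.607ms (3)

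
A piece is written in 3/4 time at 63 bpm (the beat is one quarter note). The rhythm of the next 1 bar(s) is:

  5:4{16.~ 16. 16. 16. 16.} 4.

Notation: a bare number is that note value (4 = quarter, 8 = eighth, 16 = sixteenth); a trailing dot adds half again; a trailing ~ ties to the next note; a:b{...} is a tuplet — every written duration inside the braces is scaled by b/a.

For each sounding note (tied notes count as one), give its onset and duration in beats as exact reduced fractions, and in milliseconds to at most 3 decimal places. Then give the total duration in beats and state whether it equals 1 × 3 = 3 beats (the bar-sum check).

1) 0.0ms=0b +571.429ms=3/5b
2) 571.429ms=3/5b +285.714ms=3/10b
3) 857.143ms=9/10b +285.714ms=3/10b
4) 1142.857ms=6/5b +285.714ms=3/10b
5) 1428.571ms=3/2b +1428.571ms=3/2b
Σ=3b of 3 (63bpm 3/4) — PASS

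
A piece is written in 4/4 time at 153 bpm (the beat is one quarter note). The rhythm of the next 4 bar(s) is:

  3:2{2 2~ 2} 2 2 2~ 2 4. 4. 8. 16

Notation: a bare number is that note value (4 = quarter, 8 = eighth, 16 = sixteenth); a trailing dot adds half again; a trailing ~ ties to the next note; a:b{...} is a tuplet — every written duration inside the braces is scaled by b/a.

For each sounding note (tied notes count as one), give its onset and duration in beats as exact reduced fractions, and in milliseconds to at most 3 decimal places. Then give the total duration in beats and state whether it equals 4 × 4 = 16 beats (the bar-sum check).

1) 0.0ms=0b +522.876ms=4/3b
2) 522.876ms=4/3b +1045.752ms=8/3b
3) 1568.627ms=4b +784.314ms=2b
4) 2352.941ms=6b +784.314ms=2b
5) 3137.255ms=8b +1568.627ms=4b
6) 4705.882ms=12b +588.235ms=3/2b
7) 5294.118ms=27/2b +588.235ms=3/2b
8) 5882.353ms=15b +294.118ms=3/4b
9) 6176.471ms=63/4b +98.039ms=1/4b
Σ=16b of 16 (153bpm 4/4) — PASS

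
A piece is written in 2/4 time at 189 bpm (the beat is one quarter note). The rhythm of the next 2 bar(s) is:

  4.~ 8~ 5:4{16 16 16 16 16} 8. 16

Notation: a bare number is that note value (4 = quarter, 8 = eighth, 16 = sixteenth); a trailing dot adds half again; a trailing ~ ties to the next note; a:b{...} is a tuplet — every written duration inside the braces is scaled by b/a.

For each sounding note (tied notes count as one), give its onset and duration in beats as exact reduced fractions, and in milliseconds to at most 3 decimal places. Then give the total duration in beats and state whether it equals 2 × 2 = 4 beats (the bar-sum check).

1) 0.0ms=0b +698.413ms=11/5b
2) 698.413ms=11/5b +63.492ms=1/5b
3) 761.905ms=12/5b +63.492ms=1/5b
4) 825.397ms=13/5b +63.492ms=1/5b
5) 888.889ms=14/5b +63.492ms=1/5b
6) 952.381ms=3b +238.095ms=3/4b
7) 1190.476ms=15/4b +79.365ms=1/4b
Σ=4b of 4 (189bpm 2/4) — PASS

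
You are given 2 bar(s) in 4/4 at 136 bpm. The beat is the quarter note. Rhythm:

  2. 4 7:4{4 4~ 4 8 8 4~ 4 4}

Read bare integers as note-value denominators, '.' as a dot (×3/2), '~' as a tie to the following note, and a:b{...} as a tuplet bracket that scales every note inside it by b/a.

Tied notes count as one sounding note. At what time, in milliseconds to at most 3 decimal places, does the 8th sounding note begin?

note 8 onset = 52/7b = 3277.311ms

1. 0.0ms @ 0 + 1323.529ms (3)
2. 1323.529ms @ 3 + 441.176ms (1)
3. 1764.706ms @ 4 + 252.101ms (4/7)
4. 2016.807ms @ 32/7 + 504.202ms (8/7)
5. 2521.008ms @ 40/7 + 126.05ms (2/7)
6. 2647.059ms @ 6 + 126.05ms (2/7)
7. 2773.109ms @ 44/7 + 504.202ms (8/7)
8. 3277.311ms @ 52/7 + 252.101ms (4/7)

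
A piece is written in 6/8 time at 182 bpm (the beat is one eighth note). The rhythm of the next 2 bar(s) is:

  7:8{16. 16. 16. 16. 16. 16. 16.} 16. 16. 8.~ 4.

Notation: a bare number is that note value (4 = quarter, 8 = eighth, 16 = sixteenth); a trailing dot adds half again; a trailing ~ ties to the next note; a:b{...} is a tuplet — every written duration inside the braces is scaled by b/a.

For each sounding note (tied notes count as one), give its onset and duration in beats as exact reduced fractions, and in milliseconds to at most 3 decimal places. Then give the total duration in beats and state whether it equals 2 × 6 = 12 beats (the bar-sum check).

1) 0.0ms=0b +282.575ms=6/7b
2) 282.575ms=6/7b +282.575ms=6/7b
3) 565.149ms=12/7b +282.575ms=6/7b
4) 847.724ms=18/7b +282.575ms=6/7b
5) 1130.298ms=24/7b +282.575ms=6/7b
6) 1412.873ms=30/7b +282.575ms=6/7b
7) 1695.447ms=36/7b +282.575ms=6/7b
8) 1978.022ms=6b +247.253ms=3/4b
9) 2225.275ms=27/4b +247.253ms=3/4b
10) 2472.527ms=15/2b +1483.516ms=9/2b
Σ=12b of 12 (182bpm 6/8) — PASS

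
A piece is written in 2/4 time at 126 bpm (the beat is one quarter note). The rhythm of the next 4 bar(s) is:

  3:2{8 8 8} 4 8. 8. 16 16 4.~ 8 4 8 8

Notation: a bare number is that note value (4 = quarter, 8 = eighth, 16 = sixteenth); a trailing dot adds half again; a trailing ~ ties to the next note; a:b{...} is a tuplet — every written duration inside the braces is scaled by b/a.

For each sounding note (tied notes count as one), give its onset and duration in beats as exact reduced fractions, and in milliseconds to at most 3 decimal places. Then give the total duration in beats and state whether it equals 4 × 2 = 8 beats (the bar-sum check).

1) 0.0ms=0b +158.73ms=1/3b
2) 158.73ms=1/3b +158.73ms=1/3b
3) 317.46ms=2/3b +158.73ms=1/3b
4) 476.19ms=1b +476.19ms=1b
5) 952.381ms=2b +357.143ms=3/4b
6) 1309.524ms=11/4b +357.143ms=3/4b
7) 1666.667ms=7/2b +119.048ms=1/4b
8) 1785.714ms=15/4b +119.048ms=1/4b
9) 1904.762ms=4b +952.381ms=2b
10) 2857.143ms=6b +476.19ms=1b
11) 3333.333ms=7b +238.095ms=1/2b
12) 3571.429ms=15/2b +238.095ms=1/2b
Σ=8b of 8 (126bpm 2/4) — PASS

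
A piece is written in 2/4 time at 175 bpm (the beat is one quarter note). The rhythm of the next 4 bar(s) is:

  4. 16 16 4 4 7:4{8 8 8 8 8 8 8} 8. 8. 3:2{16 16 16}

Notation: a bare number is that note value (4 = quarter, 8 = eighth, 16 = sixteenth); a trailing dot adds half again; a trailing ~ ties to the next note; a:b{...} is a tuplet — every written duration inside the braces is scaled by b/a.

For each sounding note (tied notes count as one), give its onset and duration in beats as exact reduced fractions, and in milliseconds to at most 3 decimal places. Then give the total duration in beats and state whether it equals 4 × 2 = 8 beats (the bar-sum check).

1) 0.0ms=0b +514.286ms=3/2b
2) 514.286ms=3/2b +85.714ms=1/4b
3) 600.0ms=7/4b +85.714ms=1/4b
4) 685.714ms=2b +342.857ms=1b
5) 1028.571ms=3b +342.857ms=1b
6) 1371.429ms=4b +97.959ms=2/7b
7) 1469.388ms=30/7b +97.959ms=2/7b
8) 1567.347ms=32/7b +97.959ms=2/7b
9) 1665.306ms=34/7b +97.959ms=2/7b
10) 1763.265ms=36/7b +97.959ms=2/7b
11) 1861.224ms=38/7b +97.959ms=2/7b
12) 1959.184ms=40/7b +97.959ms=2/7b
13) 2057.143ms=6b +257.143ms=3/4b
14) 2314.286ms=27/4b +257.143ms=3/4b
15) 2571.429ms=15/2b +57.143ms=1/6b
16) 2628.571ms=23/3b +57.143ms=1/6b
17) 2685.714ms=47/6b +57.143ms=1/6b
Σ=8b of 8 (175bpm 2/4) — PASS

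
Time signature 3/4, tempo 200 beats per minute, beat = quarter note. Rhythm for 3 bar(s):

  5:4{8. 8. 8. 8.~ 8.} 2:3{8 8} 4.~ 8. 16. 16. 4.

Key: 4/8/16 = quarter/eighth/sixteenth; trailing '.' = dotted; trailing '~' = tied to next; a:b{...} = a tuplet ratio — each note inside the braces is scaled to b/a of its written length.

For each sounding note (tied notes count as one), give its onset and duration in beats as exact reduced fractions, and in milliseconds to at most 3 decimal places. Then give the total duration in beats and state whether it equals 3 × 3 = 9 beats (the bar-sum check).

1) 0.0ms=0b +180.0ms=3/5b
2) 180.0ms=3/5b +180.0ms=3/5b
3) 360.0ms=6/5b +180.0ms=3/5b
4) 540.0ms=9/5b +360.0ms=6/5b
5) 900.0ms=3b +225.0ms=3/4b
6) 1125.0ms=15/4b +225.0ms=3/4b
7) 1350.0ms=9/2b +675.0ms=9/4b
8) 2025.0ms=27/4b +112.5ms=3/8b
9) 2137.5ms=57/8b +112.5ms=3/8b
10) 2250.0ms=15/2b +450.0ms=3/2b
Σ=9b of 9 (200bpm 3/4) — PASS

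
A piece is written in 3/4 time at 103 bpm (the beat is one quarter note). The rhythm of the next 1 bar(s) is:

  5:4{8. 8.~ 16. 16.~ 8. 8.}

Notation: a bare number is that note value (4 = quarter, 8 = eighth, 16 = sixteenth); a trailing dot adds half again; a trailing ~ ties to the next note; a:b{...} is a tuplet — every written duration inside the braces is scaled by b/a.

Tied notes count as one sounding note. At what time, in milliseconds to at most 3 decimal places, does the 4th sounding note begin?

note 4 onset = 12/5b = 1398.058ms

1. 0.0ms @ 0 + 349.515ms (3/5)
2. 349.515ms @ 3/5 + 524.272ms (9/10)
3. 873.786ms @ 3/2 + 524.272ms (9/10)
4. 1398.058ms @ 12/5 + 349.515ms (3/5)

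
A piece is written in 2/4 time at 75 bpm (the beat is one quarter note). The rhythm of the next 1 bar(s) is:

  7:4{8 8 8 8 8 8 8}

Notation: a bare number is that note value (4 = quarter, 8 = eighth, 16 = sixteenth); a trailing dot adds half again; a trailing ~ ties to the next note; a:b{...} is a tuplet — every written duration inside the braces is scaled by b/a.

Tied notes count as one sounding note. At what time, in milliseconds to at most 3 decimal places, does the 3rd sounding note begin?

1. 0.0ms @ 0 + 228.571ms (2/7)
2. 228.571ms @ 2/7 + 228.571ms (2/7)
3. 457.143ms @ 4/7 + 228.571ms (2/7)
4. 685.714ms @ 6/7 + 228.571ms (2/7)
5. 914.286ms @ 8/7 + 228.571ms (2/7)
6. 1142.857ms @ 10/7 + 228.571ms (2/7)
7. 1371.429ms @ 12/7 + 228.571ms (2/7)

note 3 onset = 4/7b = 457.143ms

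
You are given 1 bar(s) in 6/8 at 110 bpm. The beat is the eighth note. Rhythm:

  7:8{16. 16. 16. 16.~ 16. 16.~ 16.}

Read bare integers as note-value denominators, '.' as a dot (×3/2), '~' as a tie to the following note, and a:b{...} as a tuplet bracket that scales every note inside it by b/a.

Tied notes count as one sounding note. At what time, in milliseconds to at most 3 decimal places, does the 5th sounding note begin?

note 5 onset = 30/7b = 2337.662ms

1. 0.0ms @ 0 + 467.532ms (6/7)
2. 467.532ms @ 6/7 + 467.532ms (6/7)
3. 935.065ms @ 12/7 + 467.532ms (6/7)
4. 1402.597ms @ 18/7 + 935.065ms (12/7)
5. 2337.662ms @ 30/7 + 935.065ms (12/7)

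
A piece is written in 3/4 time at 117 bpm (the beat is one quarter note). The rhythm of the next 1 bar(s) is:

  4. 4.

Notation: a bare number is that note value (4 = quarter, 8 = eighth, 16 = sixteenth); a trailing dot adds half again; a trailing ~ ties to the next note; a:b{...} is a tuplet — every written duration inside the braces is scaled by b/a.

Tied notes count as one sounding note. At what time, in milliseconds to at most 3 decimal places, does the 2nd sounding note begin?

note 2 onset = 3/2b = 769.231ms

1. 0.0ms @ 0 + 769.231ms (3/2)
2. 769.231ms @ 3/2 + 769.231ms (3/2)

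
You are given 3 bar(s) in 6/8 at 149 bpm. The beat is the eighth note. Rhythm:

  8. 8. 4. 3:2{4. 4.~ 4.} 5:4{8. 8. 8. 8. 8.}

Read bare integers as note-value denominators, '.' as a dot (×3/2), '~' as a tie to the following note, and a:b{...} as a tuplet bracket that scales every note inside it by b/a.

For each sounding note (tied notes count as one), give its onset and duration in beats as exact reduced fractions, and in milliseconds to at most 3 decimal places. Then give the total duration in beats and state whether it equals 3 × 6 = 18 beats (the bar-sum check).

1) 0.0ms=0b +604.027ms=3/2b
2) 604.027ms=3/2b +604.027ms=3/2b
3) 1208.054ms=3b +1208.054ms=3b
4) 2416.107ms=6b +805.369ms=2b
5) 3221.477ms=8b +1610.738ms=4b
6) 4832.215ms=12b +483.221ms=6/5b
7) 5315.436ms=66/5b +483.221ms=6/5b
8) 5798.658ms=72/5b +483.221ms=6/5b
9) 6281.879ms=78/5b +483.221ms=6/5b
10) 6765.101ms=84/5b +483.221ms=6/5b
Σ=18b of 18 (149bpm 6/8) — PASS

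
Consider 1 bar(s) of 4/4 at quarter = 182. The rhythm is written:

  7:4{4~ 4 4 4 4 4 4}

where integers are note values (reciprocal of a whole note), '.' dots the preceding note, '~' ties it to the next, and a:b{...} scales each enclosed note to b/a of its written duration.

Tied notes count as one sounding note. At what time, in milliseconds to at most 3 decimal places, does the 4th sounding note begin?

note 4 onset = 16/7b = 753.532ms

1. 0.0ms @ 0 + 376.766ms (8/7)
2. 376.766ms @ 8/7 + 188.383ms (4/7)
3. 565.149ms @ 12/7 + 188.383ms (4/7)
4. 753.532ms @ 16/7 + 188.383ms (4/7)
5. 941.915ms @ 20/7 + 188.383ms (4/7)
6. 1130.298ms @ 24/7 + 188.383ms (4/7)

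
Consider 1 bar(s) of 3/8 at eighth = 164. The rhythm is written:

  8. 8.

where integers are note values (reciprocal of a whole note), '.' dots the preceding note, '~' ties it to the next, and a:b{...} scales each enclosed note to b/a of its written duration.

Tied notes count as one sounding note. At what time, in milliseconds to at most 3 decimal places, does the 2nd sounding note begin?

note 2 onset = 3/2b = 548.78ms

1. 0.0ms @ 0 + 548.78ms (3/2)
2. 548.78ms @ 3/2 + 548.78ms (3/2)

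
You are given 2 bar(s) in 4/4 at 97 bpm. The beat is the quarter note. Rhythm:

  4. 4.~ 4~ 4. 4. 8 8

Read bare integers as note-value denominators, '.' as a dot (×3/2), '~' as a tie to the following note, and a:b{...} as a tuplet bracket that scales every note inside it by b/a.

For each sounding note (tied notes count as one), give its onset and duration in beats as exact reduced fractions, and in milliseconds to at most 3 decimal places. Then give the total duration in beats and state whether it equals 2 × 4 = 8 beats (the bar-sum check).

1) 0.0ms=0b +927.835ms=3/2b
2) 927.835ms=3/2b +2474.227ms=4b
3) 3402.062ms=11/2b +927.835ms=3/2b
4) 4329.897ms=7b +309.278ms=1/2b
5) 4639.175ms=15/2b +309.278ms=1/2b
Σ=8b of 8 (97bpm 4/4) — PASS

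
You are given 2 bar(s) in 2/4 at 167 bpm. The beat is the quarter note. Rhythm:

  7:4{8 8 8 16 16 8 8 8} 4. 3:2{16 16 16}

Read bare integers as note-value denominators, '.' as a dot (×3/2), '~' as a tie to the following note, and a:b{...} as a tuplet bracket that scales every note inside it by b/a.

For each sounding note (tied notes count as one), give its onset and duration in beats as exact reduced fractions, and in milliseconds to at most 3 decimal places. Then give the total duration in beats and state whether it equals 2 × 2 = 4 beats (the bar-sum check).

1) 0.0ms=0b +102.652ms=2/7b
2) 102.652ms=2/7b +102.652ms=2/7b
3) 205.304ms=4/7b +102.652ms=2/7b
4) 307.956ms=6/7b +51.326ms=1/7b
5) 359.281ms=1b +51.326ms=1/7b
6) 410.607ms=8/7b +102.652ms=2/7b
7) 513.259ms=10/7b +102.652ms=2/7b
8) 615.911ms=12/7b +102.652ms=2/7b
9) 718.563ms=2b +538.922ms=3/2b
10) 1257.485ms=7/2b +59.88ms=1/6b
11) 1317.365ms=11/3b +59.88ms=1/6b
12) 1377.246ms=23/6b +59.88ms=1/6b
Σ=4b of 4 (167bpm 2/4) — PASS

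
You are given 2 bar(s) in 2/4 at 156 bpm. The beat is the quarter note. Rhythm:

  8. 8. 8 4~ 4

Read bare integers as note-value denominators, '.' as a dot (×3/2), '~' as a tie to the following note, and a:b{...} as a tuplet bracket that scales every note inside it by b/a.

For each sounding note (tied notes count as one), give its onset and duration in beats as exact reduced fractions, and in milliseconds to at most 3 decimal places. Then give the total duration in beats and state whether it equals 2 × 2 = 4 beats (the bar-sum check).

1) 0.0ms=0b +288.462ms=3/4b
2) 288.462ms=3/4b +288.462ms=3/4b
3) 576.923ms=3/2b +192.308ms=1/2b
4) 769.231ms=2b +769.231ms=2b
Σ=4b of 4 (156bpm 2/4) — PASS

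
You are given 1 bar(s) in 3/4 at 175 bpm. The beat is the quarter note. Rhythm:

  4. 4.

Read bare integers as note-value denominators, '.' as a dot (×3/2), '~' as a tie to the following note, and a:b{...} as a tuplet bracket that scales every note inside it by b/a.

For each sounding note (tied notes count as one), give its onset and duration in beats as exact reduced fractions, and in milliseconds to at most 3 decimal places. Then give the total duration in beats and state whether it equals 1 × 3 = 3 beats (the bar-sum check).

1) 0.0ms=0b +514.286ms=3/2b
2) 514.286ms=3/2b +514.286ms=3/2b
Σ=3b of 3 (175bpm 3/4) — PASS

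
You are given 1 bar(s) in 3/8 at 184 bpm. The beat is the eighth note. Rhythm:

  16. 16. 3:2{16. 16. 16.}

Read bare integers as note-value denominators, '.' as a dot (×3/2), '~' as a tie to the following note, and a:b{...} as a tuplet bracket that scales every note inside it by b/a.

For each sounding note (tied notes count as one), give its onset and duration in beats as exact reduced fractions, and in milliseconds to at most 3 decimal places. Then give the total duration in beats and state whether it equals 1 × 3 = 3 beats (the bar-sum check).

1) 0.0ms=0b +244.565ms=3/4b
2) 244.565ms=3/4b +244.565ms=3/4b
3) 489.13ms=3/2b +163.043ms=1/2b
4) 652.174ms=2b +163.043ms=1/2b
5) 815.217ms=5/2b +163.043ms=1/2b
Σ=3b of 3 (184bpm 3/8) — PASS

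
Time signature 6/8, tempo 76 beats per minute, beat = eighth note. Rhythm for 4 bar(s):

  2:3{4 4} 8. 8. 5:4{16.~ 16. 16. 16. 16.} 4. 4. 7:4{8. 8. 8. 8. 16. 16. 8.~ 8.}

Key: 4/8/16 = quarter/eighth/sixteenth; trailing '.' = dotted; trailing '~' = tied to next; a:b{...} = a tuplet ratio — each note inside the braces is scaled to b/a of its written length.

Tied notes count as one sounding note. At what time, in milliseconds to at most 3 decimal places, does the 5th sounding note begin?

note 5 onset = 9b = 7105.263ms

1. 0.0ms @ 0 + 2368.421ms (3)
2. 2368.421ms @ 3 + 2368.421ms (3)
3. 4736.842ms @ 6 + 1184.211ms (3/2)
4. 5921.053ms @ 15/2 + 1184.211ms (3/2)
5. 7105.263ms @ 9 + 947.368ms (6/5)
6. 8052.632ms @ 51/5 + 473.684ms (3/5)
7. 8526.316ms @ 54/5 + 473.684ms (3/5)
8. 9000.0ms @ 57/5 + 473.684ms (3/5)
9. 9473.684ms @ 12 + 2368.421ms (3)
10. 11842.105ms @ 15 + 2368.421ms (3)
11. 14210.526ms @ 18 + 676.692ms (6/7)
12. 14887.218ms @ 132/7 + 676.692ms (6/7)
13. 15563.91ms @ 138/7 + 676.692ms (6/7)
14. 16240.602ms @ 144/7 + 676.692ms (6/7)
15. 16917.293ms @ 150/7 + 338.346ms (3/7)
16. 17255.639ms @ 153/7 + 338.346ms (3/7)
17. 17593.985ms @ 156/7 + 1353.383ms (12/7)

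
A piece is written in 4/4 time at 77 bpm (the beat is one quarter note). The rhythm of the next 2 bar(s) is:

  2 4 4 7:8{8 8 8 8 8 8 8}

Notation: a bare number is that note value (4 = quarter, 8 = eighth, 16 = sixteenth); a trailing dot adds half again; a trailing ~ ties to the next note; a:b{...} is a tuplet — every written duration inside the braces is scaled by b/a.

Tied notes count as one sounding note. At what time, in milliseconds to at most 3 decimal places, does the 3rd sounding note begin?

1. 0.0ms @ 0 + 1558.442ms (2)
2. 1558.442ms @ 2 + 779.221ms (1)
3. 2337.662ms @ 3 + 779.221ms (1)
4. 3116.883ms @ 4 + 445.269ms (4/7)
5. 3562.152ms @ 32/7 + 445.269ms (4/7)
6. 4007.421ms @ 36/7 + 445.269ms (4/7)
7. 4452.69ms @ 40/7 + 445.269ms (4/7)
8. 4897.959ms @ 44/7 + 445.269ms (4/7)
9. 5343.228ms @ 48/7 + 445.269ms (4/7)
10. 5788.497ms @ 52/7 + 445.269ms (4/7)

note 3 onset = 3b = 2337.662ms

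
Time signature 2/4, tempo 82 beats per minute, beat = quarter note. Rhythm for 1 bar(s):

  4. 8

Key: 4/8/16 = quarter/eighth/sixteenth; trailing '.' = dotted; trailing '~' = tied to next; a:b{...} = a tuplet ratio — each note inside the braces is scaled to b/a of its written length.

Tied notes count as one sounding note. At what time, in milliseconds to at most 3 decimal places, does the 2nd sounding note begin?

note 2 onset = 3/2b = 1097.561ms

1. 0.0ms @ 0 + 1097.561ms (3/2)
2. 1097.561ms @ 3/2 + 365.854ms (1/2)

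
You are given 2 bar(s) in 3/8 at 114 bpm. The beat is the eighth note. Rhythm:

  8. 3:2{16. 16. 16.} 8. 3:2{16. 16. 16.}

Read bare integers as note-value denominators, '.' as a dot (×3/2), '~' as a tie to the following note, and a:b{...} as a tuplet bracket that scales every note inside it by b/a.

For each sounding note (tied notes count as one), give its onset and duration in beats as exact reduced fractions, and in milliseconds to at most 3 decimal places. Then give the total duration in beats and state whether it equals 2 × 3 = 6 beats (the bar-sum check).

1) 0.0ms=0b +789.474ms=3/2b
2) 789.474ms=3/2b +263.158ms=1/2b
3) 1052.632ms=2b +263.158ms=1/2b
4) 1315.789ms=5/2b +263.158ms=1/2b
5) 1578.947ms=3b +789.474ms=3/2b
6) 2368.421ms=9/2b +263.158ms=1/2b
7) 2631.579ms=5b +263.158ms=1/2b
8) 2894.737ms=11/2b +263.158ms=1/2b
Σ=6b of 6 (114bpm 3/8) — PASS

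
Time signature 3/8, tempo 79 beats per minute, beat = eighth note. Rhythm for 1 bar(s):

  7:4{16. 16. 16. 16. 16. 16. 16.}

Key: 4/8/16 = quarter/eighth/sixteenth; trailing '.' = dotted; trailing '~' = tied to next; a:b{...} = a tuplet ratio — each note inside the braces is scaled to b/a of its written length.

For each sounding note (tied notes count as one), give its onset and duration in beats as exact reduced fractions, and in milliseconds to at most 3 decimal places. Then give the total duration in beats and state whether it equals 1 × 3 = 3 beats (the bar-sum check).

1) 0.0ms=0b +325.497ms=3/7b
2) 325.497ms=3/7b +325.497ms=3/7b
3) 650.995ms=6/7b +325.497ms=3/7b
4) 976.492ms=9/7b +325.497ms=3/7b
5) 1301.989ms=12/7b +325.497ms=3/7b
6) 1627.486ms=15/7b +325.497ms=3/7b
7) 1952.984ms=18/7b +325.497ms=3/7b
Σ=3b of 3 (79bpm 3/8) — PASS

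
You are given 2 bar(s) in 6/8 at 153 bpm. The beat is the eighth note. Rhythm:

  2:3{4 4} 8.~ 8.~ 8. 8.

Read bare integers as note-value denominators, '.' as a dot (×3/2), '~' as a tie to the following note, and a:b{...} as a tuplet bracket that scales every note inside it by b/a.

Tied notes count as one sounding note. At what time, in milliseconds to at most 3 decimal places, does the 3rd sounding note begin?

1. 0.0ms @ 0 + 1176.471ms (3)
2. 1176.471ms @ 3 + 1176.471ms (3)
3. 2352.941ms @ 6 + 1764.706ms (9/2)
4. 4117.647ms @ 21/2 + 588.235ms (3/2)

note 3 onset = 6b = 2352.941ms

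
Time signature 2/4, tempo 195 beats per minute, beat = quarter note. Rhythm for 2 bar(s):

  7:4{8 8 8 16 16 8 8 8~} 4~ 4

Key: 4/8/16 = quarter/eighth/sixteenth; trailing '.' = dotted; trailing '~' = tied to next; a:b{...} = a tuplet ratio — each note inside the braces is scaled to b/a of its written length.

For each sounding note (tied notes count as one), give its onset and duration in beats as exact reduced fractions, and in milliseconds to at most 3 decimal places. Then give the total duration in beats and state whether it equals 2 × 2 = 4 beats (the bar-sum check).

1) 0.0ms=0b +87.912ms=2/7b
2) 87.912ms=2/7b +87.912ms=2/7b
3) 175.824ms=4/7b +87.912ms=2/7b
4) 263.736ms=6/7b +43.956ms=1/7b
5) 307.692ms=1b +43.956ms=1/7b
6) 351.648ms=8/7b +87.912ms=2/7b
7) 439.56ms=10/7b +87.912ms=2/7b
8) 527.473ms=12/7b +703.297ms=16/7b
Σ=4b of 4 (195bpm 2/4) — PASS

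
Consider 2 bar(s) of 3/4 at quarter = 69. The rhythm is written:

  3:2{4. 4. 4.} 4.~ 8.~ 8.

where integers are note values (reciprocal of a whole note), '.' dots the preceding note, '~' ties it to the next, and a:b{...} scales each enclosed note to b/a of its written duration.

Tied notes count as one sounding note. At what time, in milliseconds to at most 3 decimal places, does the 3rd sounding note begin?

1. 0.0ms @ 0 + 869.565ms (1)
2. 869.565ms @ 1 + 869.565ms (1)
3. 1739.13ms @ 2 + 869.565ms (1)
4. 2608.696ms @ 3 + 2608.696ms (3)

note 3 onset = 2b = 1739.13ms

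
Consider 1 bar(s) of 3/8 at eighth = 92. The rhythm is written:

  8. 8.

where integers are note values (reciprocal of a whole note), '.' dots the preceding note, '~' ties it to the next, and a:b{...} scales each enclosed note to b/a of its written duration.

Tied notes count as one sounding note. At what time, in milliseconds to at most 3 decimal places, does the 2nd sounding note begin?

note 2 onset = 3/2b = 978.261ms

1. 0.0ms @ 0 + 978.261ms (3/2)
2. 978.261ms @ 3/2 + 978.261ms (3/2)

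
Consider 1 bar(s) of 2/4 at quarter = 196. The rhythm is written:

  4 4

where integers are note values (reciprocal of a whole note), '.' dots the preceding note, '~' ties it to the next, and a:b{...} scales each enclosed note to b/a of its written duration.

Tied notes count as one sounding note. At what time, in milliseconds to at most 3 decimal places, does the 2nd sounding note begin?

note 2 onset = 1b = 306.122ms

1. 0.0ms @ 0 + 306.122ms (1)
2. 306.122ms @ 1 + 306.122ms (1)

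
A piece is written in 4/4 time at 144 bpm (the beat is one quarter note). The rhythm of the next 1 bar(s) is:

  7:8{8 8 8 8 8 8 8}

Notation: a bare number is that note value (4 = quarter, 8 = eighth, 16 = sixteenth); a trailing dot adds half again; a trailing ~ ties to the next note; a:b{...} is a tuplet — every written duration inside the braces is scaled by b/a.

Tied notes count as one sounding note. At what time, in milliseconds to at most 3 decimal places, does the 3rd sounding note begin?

note 3 onset = 8/7b = 476.19ms

1. 0.0ms @ 0 + 238.095ms (4/7)
2. 238.095ms @ 4/7 + 238.095ms (4/7)
3. 476.19ms @ 8/7 + 238.095ms (4/7)
4. 714.286ms @ 12/7 + 238.095ms (4/7)
5. 952.381ms @ 16/7 + 238.095ms (4/7)
6. 1190.476ms @ 20/7 + 238.095ms (4/7)
7. 1428.571ms @ 24/7 + 238.095ms (4/7)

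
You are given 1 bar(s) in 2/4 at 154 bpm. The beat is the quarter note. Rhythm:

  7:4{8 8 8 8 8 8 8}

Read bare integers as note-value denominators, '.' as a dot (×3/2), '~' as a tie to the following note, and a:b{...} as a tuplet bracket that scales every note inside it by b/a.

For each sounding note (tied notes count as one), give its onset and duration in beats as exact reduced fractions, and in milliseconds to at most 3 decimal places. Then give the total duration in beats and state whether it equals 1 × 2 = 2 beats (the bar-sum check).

1) 0.0ms=0b +111.317ms=2/7b
2) 111.317ms=2/7b +111.317ms=2/7b
3) 222.635ms=4/7b +111.317ms=2/7b
4) 333.952ms=6/7b +111.317ms=2/7b
5) 445.269ms=8/7b +111.317ms=2/7b
6) 556.586ms=10/7b +111.317ms=2/7b
7) 667.904ms=12/7b +111.317ms=2/7b
Σ=2b of 2 (154bpm 2/4) — PASS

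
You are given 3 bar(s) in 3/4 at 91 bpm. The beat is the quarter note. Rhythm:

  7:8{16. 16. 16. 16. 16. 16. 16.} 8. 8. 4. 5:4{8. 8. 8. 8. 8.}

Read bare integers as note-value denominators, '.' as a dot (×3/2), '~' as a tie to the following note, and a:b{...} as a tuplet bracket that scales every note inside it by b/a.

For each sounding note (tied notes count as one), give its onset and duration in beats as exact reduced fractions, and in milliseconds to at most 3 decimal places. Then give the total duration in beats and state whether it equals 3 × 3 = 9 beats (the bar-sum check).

1) 0.0ms=0b +282.575ms=3/7b
2) 282.575ms=3/7b +282.575ms=3/7b
3) 565.149ms=6/7b +282.575ms=3/7b
4) 847.724ms=9/7b +282.575ms=3/7b
5) 1130.298ms=12/7b +282.575ms=3/7b
6) 1412.873ms=15/7b +282.575ms=3/7b
7) 1695.447ms=18/7b +282.575ms=3/7b
8) 1978.022ms=3b +494.505ms=3/4b
9) 2472.527ms=15/4b +494.505ms=3/4b
10) 2967.033ms=9/2b +989.011ms=3/2b
11) 3956.044ms=6b +395.604ms=3/5b
12) 4351.648ms=33/5b +395.604ms=3/5b
13) 4747.253ms=36/5b +395.604ms=3/5b
14) 5142.857ms=39/5b +395.604ms=3/5b
15) 5538.462ms=42/5b +395.604ms=3/5b
Σ=9b of 9 (91bpm 3/4) — PASS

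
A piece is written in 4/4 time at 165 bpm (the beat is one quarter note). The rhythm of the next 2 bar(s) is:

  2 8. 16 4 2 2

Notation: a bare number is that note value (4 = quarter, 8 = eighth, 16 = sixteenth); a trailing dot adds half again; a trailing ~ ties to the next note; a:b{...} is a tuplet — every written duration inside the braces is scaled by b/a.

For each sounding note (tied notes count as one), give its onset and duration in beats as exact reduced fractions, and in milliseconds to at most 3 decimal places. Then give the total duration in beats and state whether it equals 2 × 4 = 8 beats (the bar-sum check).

1) 0.0ms=0b +727.273ms=2b
2) 727.273ms=2b +272.727ms=3/4b
3) 1000.0ms=11/4b +90.909ms=1/4b
4) 1090.909ms=3b +363.636ms=1b
5) 1454.545ms=4b +727.273ms=2b
6) 2181.818ms=6b +727.273ms=2b
Σ=8b of 8 (165bpm 4/4) — PASS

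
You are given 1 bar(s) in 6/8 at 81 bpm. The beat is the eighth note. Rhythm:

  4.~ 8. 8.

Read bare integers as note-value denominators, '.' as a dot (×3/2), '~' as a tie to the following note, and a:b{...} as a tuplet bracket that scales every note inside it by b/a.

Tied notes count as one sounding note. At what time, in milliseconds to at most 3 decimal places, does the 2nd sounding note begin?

1. 0.0ms @ 0 + 3333.333ms (9/2)
2. 3333.333ms @ 9/2 + 1111.111ms (3/2)

note 2 onset = 9/2b = 3333.333ms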